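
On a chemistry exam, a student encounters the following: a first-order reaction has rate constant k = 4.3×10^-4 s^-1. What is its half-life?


t½ = ln2/k = 0.693147/(4.3×10^-4 s^-1)
= 1612 s

1612 s


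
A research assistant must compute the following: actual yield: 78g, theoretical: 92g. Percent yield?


% yield = actual/theoretical × 100
= 78/92 × 100
= 84.78%

84.78%


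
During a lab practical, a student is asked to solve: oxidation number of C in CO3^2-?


x + 3(-2) = -2, so x = +4
Oxidation number: +4

+4


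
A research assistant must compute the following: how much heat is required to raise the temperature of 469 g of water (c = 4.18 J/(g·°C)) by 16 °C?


q = mcΔT = 469 × 4.18 × 16
= 31366.72 J

31366.72 J


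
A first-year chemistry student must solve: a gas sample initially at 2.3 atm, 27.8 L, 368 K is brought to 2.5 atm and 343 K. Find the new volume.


P1V1/T1 = P2V2/T2
V2 = P1V1T2/(T1P2)
= 2.3×27.8×343/(368×2.5)
= 23.838 L

23.838 L


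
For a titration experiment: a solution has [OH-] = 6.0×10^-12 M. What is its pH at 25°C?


pOH = -log10([OH-]) = -log10(6.0×10^-12)
= 12 - log10(6.0) = 11.22
pH = 14 - pOH = 14 - 11.22 = 2.78

2.78


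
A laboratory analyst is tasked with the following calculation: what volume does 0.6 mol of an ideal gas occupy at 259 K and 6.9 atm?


PV = nRT  (R = 0.08206 L·atm/(mol·K))
V = nRT/P = 0.6×0.08206×259/6.9
= 1.848 L

1.848 L


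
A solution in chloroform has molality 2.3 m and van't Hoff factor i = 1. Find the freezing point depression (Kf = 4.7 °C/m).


ΔTf = Kf × m × i
= 4.7 × 2.3 × 1
= 10.81 °C

10.81 °C


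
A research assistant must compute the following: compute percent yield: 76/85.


% yield = actual/theoretical × 100
= 76/85 × 100
= 89.41%

89.41%


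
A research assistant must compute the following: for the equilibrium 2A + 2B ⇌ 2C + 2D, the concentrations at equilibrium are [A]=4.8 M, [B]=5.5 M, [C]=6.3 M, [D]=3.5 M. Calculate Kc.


Kc = [C]^2[D]^2/([A]^2[B]^2)
= (6.3^2 × 3.5^2)/(4.8^2 × 5.5^2)
= 486.2025/696.96
= 0.6976

0.6976


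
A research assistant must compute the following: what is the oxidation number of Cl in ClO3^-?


x + 3(-2) = -1, so x = +5
Oxidation number: +5

+5


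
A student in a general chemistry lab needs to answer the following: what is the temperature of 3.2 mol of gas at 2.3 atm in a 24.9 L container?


PV = nRT  (R = 0.08206 L·atm/(mol·K))
T = PV/(nR) = 2.3×24.9/(3.2×0.08206)
= 57.27/0.262592
= 218.09 K

218.09 K


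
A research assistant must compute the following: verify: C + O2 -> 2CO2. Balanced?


Equation: C + O2 -> 2CO2
Check atoms: C: 1≠2, O: 2≠4
Not balanced

No, not balanced


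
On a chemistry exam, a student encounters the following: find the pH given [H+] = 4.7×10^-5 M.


pH = -log10([H+]) = -log10(4.7×10^-5)
= 5 - log10(4.7)
= 5 - 0.67
= 4.33

4.33


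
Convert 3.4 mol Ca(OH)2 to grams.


M(Ca(OH)2) = 74.1 g/mol
mass = n × M = 3.4 × 74.1 = 251.94 g

251.94 g


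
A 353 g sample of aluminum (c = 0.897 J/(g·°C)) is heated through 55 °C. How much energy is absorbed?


q = mcΔT = 353 × 0.897 × 55
= 17415.26 J

17415.26 J


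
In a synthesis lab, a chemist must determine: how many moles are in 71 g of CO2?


M(CO2) = 44.01 g/mol
n = mass/M = 71/44.01 = 1.6133 mol

1.6133 mol


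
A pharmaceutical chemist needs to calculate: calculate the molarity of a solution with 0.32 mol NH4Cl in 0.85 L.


M = n/V = 0.32/0.85 = 0.376 mol/L

0.376 M


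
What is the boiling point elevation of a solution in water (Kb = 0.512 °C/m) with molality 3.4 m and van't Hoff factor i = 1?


ΔTb = Kb × m × i
= 0.512 × 3.4 × 1
= 1.7408 °C

1.7408 °C


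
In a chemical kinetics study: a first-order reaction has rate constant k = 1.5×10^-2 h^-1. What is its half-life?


t½ = ln2/k = 0.693147/(1.5×10^-2 h^-1)
= 46.21 h

46.21 h


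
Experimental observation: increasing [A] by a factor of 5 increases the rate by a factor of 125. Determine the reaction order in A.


rate ∝ [A]^n
5^n = 125 → n = 3
Order in A: 3

3


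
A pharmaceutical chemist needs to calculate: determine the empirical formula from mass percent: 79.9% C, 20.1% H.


Assume 100 g sample. Moles of each element:
  C: 79.9/12.01 = 6.653 mol
  H: 20.1/1.008 = 19.94 mol
Divide by smallest (6.653):
  C: 6.653/6.653 = 1.0
  H: 19.94/6.653 = 3.0
Empirical formula: CH3

CH3


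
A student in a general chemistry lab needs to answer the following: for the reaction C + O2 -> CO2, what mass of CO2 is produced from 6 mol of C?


Mole ratio CO2:C = 1:1
n(CO2) = 6 × 1/1 = 6.000 mol
mass = 6.000 × 44.01 = 264.06 g

264.06 g


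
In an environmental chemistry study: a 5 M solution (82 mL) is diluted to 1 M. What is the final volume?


C1V1 = C2V2
5 × 82 = 1 × V2
V2 = 410/1 = 410.0 mL

410.0 mL


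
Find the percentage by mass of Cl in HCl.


M(HCl) = 1×1.008 + 1×35.45 = 36.458 g/mol
Mass of Cl = 1 × 35.45 = 35.45 g/mol
% Cl = 35.45/36.458 × 100 = 97.24%

97.24%


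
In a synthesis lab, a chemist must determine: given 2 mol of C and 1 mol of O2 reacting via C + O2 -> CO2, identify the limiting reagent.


Mole ratio available / coefficient:
  C: 2/1 = 2.000
  O2: 1/1 = 1.000
Smaller ratio is limiting.

O2


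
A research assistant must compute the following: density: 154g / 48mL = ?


ρ = mass/volume
= 154/48
= 3.208 g/mL

3.208 g/mL


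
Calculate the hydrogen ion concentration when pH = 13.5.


[H+] = 10^(-pH) = 10^(-13.5)
= 3.16×10^-14 M

3.16×10^-14 M


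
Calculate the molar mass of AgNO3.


M(AgNO3) = 1×107.87 + 1×14.01 + 3×16.0
= 107.87 + 14.01 + 48.0
= 169.88 g/mol

169.88 g/mol


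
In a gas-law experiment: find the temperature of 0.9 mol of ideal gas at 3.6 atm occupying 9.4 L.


PV = nRT  (R = 0.08206 L·atm/(mol·K))
T = PV/(nR) = 3.6×9.4/(0.9×0.08206)
= 33.84/0.073854
= 458.20 K

458.20 K


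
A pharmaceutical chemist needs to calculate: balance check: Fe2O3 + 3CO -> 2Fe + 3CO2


Equation: Fe2O3 + 3CO -> 2Fe + 3CO2
Check atoms: C: 3=3, Fe: 2=2, O: 6=6
Balanced

Yes, balanced


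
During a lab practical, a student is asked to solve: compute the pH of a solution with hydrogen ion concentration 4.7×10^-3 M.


pH = -log10([H+]) = -log10(4.7×10^-3)
= 3 - log10(4.7)
= 3 - 0.67
= 2.33

2.33


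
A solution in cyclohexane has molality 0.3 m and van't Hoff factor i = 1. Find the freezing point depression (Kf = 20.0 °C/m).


ΔTf = Kf × m × i
= 20.0 × 0.3 × 1
= 6.0 °C

6.0 °C


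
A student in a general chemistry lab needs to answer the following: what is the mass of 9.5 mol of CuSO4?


M(CuSO4) = 159.62 g/mol
mass = n × M = 9.5 × 159.62 = 1516.39 g

1516.39 g


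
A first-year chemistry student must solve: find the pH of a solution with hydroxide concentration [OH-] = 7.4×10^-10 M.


pOH = -log10([OH-]) = -log10(7.4×10^-10)
= 10 - log10(7.4) = 9.13
pH = 14 - pOH = 14 - 9.13 = 4.87

4.87


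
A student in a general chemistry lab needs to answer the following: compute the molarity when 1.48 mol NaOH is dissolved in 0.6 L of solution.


M = n/V = 1.48/0.6 = 2.467 mol/L

2.467 M


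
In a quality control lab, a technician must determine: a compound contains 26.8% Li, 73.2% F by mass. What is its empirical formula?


Assume 100 g sample. Moles of each element:
  Li: 26.8/6.94 = 3.862 mol
  F: 73.2/19.0 = 3.853 mol
Divide by smallest (3.853):
  Li: 3.862/3.853 = 1.0
  F: 3.853/3.853 = 1.0
Empirical formula: LiF

LiF


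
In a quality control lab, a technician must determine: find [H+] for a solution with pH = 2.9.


[H+] = 10^(-pH) = 10^(-2.9)
= 1.26×10^-3 M

1.26×10^-3 M


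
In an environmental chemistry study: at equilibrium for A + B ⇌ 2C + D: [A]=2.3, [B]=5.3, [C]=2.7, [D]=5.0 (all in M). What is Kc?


Kc = [C]^2[D]/([A][B])
= (2.7^2 × 5.0^1)/(2.3^1 × 5.3^1)
= 36.45/12.19
= 2.990

2.990


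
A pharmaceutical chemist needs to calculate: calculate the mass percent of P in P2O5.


M(P2O5) = 2×30.97 + 5×16.0 = 141.94 g/mol
Mass of P = 2 × 30.97 = 61.94 g/mol
% P = 61.94/141.94 × 100 = 43.64%

43.64%


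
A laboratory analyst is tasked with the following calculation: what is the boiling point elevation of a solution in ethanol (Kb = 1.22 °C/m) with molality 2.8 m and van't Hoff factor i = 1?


ΔTb = Kb × m × i
= 1.22 × 2.8 × 1
= 3.416 °C

3.416 °C


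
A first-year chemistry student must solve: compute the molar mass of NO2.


M(NO2) = 1×14.01 + 2×16.0
= 14.01 + 32.0
= 46.01 g/mol

46.01 g/mol


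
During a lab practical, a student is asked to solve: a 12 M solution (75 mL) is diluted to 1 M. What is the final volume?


C1V1 = C2V2
12 × 75 = 1 × V2
V2 = 900/1 = 900.0 mL

900.0 mL


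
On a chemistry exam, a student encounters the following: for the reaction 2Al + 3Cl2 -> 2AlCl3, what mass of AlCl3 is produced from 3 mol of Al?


Mole ratio AlCl3:Al = 2:2
n(AlCl3) = 3 × 2/2 = 3.000 mol
mass = 3.000 × 133.33 = 399.99 g

399.99 g


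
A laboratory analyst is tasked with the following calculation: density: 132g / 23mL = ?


ρ = mass/volume
= 132/23
= 5.739 g/mL

5.739 g/mL


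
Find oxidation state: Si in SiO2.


x + 2(-2) = 0, so x = +4
Oxidation number: +4

+4


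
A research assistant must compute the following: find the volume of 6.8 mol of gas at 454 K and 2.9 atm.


PV = nRT  (R = 0.08206 L·atm/(mol·K))
V = nRT/P = 6.8×0.08206×454/2.9
= 87.357 L

87.357 L


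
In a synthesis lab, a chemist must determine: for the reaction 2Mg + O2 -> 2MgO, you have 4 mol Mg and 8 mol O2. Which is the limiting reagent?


Mole ratio available / coefficient:
  Mg: 4/2 = 2.000
  O2: 8/1 = 8.000
Smaller ratio is limiting.

Mg


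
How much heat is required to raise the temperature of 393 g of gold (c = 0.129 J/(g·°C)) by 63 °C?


q = mcΔT = 393 × 0.129 × 63
= 3193.91 J

3193.91 J


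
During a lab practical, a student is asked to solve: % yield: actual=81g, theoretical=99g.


% yield = actual/theoretical × 100
= 81/99 × 100
= 81.82%

81.82%


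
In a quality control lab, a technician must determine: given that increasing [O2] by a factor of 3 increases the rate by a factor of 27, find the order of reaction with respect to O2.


rate ∝ [O2]^n
3^n = 27 → n = 3
Order in O2: 3

3


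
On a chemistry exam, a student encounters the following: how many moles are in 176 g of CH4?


M(CH4) = 16.04 g/mol
n = mass/M = 176/16.04 = 10.9726 mol

10.9726 mol


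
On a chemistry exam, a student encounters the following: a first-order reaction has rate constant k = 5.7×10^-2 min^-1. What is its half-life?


t½ = ln2/k = 0.693147/(5.7×10^-2 min^-1)
= 12.16 min

12.16 min


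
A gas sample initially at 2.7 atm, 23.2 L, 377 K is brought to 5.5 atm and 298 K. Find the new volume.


P1V1/T1 = P2V2/T2
V2 = P1V1T2/(T1P2)
= 2.7×23.2×298/(377×5.5)
= 9.003 L

9.003 L


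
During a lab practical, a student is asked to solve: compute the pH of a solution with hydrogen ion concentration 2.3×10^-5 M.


pH = -log10([H+]) = -log10(2.3×10^-5)
= 5 - log10(2.3)
= 5 - 0.36
= 4.64

4.64


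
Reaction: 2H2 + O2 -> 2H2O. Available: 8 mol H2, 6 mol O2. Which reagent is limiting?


Mole ratio available / coefficient:
  H2: 8/2 = 4.000
  O2: 6/1 = 6.000
Smaller ratio is limiting.

H2


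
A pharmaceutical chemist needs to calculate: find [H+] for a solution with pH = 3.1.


[H+] = 10^(-pH) = 10^(-3.1)
= 7.94×10^-4 M

7.94×10^-4 M


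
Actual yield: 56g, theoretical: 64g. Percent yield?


% yield = actual/theoretical × 100
= 56/64 × 100
= 87.5%

87.5%


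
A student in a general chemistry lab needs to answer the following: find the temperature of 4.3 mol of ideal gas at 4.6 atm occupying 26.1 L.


PV = nRT  (R = 0.08206 L·atm/(mol·K))
T = PV/(nR) = 4.6×26.1/(4.3×0.08206)
= 120.06/0.352858
= 340.25 K

340.25 K


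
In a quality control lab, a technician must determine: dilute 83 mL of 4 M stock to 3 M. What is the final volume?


C1V1 = C2V2
4 × 83 = 3 × V2
V2 = 332/3 = 110.67 mL

110.67 mL


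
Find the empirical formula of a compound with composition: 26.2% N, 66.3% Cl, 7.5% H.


Assume 100 g sample. Moles of each element:
  N: 26.2/14.01 = 1.87 mol
  Cl: 66.3/35.45 = 1.87 mol
  H: 7.5/1.008 = 7.44 mol
Divide by smallest (1.87):
  N: 1.87/1.87 = 1.0
  Cl: 1.87/1.87 = 1.0
  H: 7.44/1.87 = 3.98
Empirical formula: NH4Cl

NH4Cl


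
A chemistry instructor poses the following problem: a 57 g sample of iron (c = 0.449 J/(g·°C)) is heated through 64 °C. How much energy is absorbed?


q = mcΔT = 57 × 0.449 × 64
= 1637.95 J

1637.95 J


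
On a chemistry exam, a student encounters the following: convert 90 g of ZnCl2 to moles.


M(ZnCl2) = 136.28 g/mol
n = mass/M = 90/136.28 = 0.6604 mol

0.6604 mol


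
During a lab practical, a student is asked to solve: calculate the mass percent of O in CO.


M(CO) = 1×12.01 + 1×16.0 = 28.01 g/mol
Mass of O = 1 × 16.0 = 16.00 g/mol
% O = 16.00/28.01 × 100 = 57.12%

57.12%


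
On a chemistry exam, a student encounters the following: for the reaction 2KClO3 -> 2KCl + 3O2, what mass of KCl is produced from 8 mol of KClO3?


Mole ratio KCl:KClO3 = 2:2
n(KCl) = 8 × 2/2 = 8.000 mol
mass = 8.000 × 74.55 = 596.4 g

596.4 g


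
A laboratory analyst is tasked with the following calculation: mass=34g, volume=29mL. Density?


ρ = mass/volume
= 34/29
= 1.172 g/mL

1.172 g/mL


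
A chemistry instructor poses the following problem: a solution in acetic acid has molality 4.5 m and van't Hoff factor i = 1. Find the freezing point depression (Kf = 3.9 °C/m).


ΔTf = Kf × m × i
= 3.9 × 4.5 × 1
= 17.55 °C

17.55 °C


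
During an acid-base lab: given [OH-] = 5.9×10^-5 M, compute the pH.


pOH = -log10([OH-]) = -log10(5.9×10^-5)
= 5 - log10(5.9) = 4.23
pH = 14 - pOH = 14 - 4.23 = 9.77

9.77


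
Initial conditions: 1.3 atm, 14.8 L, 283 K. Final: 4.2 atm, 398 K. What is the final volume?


P1V1/T1 = P2V2/T2
V2 = P1V1T2/(T1P2)
= 1.3×14.8×398/(283×4.2)
= 6.442 L

6.442 L


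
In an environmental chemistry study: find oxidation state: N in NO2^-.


x + 2(-2) = -1, so x = +3
Oxidation number: +3

+3


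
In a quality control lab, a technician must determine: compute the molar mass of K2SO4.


M(K2SO4) = 2×39.1 + 1×32.07 + 4×16.0
= 78.2 + 32.07 + 64.0
= 174.27 g/mol

174.27 g/mol


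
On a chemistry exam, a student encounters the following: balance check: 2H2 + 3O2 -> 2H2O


Equation: 2H2 + 3O2 -> 2H2O
Check atoms: H: 4=4, O: 6≠2
Not balanced

No, not balanced


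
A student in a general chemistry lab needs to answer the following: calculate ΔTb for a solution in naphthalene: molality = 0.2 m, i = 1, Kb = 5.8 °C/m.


ΔTb = Kb × m × i
= 5.8 × 0.2 × 1
= 1.16 °C

1.16 °C


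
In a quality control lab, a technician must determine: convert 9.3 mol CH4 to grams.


M(CH4) = 16.04 g/mol
mass = n × M = 9.3 × 16.04 = 149.17 g

149.17 g


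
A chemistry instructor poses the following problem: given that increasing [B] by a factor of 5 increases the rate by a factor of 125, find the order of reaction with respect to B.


rate ∝ [B]^n
5^n = 125 → n = 3
Order in B: 3

3


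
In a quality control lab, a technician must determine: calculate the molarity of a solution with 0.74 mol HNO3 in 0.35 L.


M = n/V = 0.74/0.35 = 2.114 mol/L

2.114 M


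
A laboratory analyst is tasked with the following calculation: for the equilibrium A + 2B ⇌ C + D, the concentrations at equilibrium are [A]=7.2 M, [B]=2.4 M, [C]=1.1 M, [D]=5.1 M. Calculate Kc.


Kc = [C][D]/([A][B]^2)
= (1.1^1 × 5.1^1)/(7.2^1 × 2.4^2)
= 5.61/41.472
= 0.1353

0.1353


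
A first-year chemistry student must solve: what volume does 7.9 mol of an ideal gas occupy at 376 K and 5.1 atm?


PV = nRT  (R = 0.08206 L·atm/(mol·K))
V = nRT/P = 7.9×0.08206×376/5.1
= 47.794 L

47.794 L


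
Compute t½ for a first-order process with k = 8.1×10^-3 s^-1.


t½ = ln2/k = 0.693147/(8.1×10^-3 s^-1)
= 85.57 s

85.57 s


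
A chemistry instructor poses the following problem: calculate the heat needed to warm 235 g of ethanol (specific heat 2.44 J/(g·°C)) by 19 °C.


q = mcΔT = 235 × 2.44 × 19
= 10894.60 J

10894.60 J


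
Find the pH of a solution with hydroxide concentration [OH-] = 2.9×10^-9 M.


pOH = -log10([OH-]) = -log10(2.9×10^-9)
= 9 - log10(2.9) = 8.54
pH = 14 - pOH = 14 - 8.54 = 5.46

5.46


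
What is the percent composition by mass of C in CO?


M(CO) = 1×12.01 + 1×16.0 = 28.01 g/mol
Mass of C = 1 × 12.01 = 12.01 g/mol
% C = 12.01/28.01 × 100 = 42.88%

42.88%


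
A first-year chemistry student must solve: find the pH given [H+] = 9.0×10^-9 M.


pH = -log10([H+]) = -log10(9.0×10^-9)
= 9 - log10(9.0)
= 9 - 0.95
= 8.05

8.05


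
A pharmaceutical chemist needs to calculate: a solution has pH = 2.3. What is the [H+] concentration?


[H+] = 10^(-pH) = 10^(-2.3)
= 5.01×10^-3 M

5.01×10^-3 M


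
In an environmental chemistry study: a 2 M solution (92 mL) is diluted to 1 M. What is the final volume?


C1V1 = C2V2
2 × 92 = 1 × V2
V2 = 184/1 = 184.0 mL

184.0 mL


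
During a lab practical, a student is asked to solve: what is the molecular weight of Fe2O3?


M(Fe2O3) = 2×55.85 + 3×16.0
= 111.7 + 48.0
= 159.7 g/mol

159.7 g/mol


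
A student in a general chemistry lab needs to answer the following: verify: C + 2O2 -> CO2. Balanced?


Equation: C + 2O2 -> CO2
Check atoms: C: 1=1, O: 4≠2
Not balanced

No, not balanced


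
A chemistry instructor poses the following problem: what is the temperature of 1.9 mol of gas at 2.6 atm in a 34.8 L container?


PV = nRT  (R = 0.08206 L·atm/(mol·K))
T = PV/(nR) = 2.6×34.8/(1.9×0.08206)
= 90.48/0.155914
= 580.32 K

580.32 K


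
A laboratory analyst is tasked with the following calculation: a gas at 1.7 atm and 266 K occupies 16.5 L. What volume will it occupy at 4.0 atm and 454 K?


P1V1/T1 = P2V2/T2
V2 = P1V1T2/(T1P2)
= 1.7×16.5×454/(266×4.0)
= 11.969 L

11.969 L


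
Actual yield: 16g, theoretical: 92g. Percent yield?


% yield = actual/theoretical × 100
= 16/92 × 100
= 17.39%

17.39%


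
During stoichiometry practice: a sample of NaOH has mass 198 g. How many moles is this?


M(NaOH) = 40.0 g/mol
n = mass/M = 198/40.0 = 4.95 mol

4.95 mol


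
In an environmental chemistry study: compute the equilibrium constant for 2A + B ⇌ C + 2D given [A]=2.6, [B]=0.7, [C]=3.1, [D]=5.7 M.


Kc = [C][D]^2/([A]^2[B])
= (3.1^1 × 5.7^2)/(2.6^2 × 0.7^1)
= 100.719/4.732
= 21.28

21.28


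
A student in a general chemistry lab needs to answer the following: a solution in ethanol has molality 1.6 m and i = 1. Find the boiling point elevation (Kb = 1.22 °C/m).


ΔTb = Kb × m × i
= 1.22 × 1.6 × 1
= 1.952 °C

1.952 °C


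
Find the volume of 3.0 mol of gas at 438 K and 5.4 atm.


PV = nRT  (R = 0.08206 L·atm/(mol·K))
V = nRT/P = 3.0×0.08206×438/5.4
= 19.968 L

19.968 L


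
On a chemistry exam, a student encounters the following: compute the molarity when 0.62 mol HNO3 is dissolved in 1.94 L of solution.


M = n/V = 0.62/1.94 = 0.320 mol/L

0.320 M


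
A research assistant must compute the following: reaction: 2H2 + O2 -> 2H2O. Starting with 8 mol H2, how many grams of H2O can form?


Mole ratio H2O:H2 = 2:2
n(H2O) = 8 × 2/2 = 8.000 mol
mass = 8.000 × 18.02 = 144.16 g

144.16 g


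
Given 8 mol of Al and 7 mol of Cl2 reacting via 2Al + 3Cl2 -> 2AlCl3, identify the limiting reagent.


Mole ratio available / coefficient:
  Al: 8/2 = 4.000
  Cl2: 7/3 = 2.333
Smaller ratio is limiting.

Cl2


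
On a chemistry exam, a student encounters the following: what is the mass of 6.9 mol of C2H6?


M(C2H6) = 30.07 g/mol
mass = n × M = 6.9 × 30.07 = 207.48 g

207.48 g


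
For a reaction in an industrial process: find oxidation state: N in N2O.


2x + (-2) = 0, so x = +1
Oxidation number: +1

+1


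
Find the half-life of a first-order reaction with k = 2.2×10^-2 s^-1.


t½ = ln2/k = 0.693147/(2.2×10^-2 s^-1)
= 31.51 s

31.51 s


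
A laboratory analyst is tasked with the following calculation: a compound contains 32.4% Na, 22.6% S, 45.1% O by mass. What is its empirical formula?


Assume 100 g sample. Moles of each element:
  Na: 32.4/22.99 = 1.409 mol
  S: 22.6/32.07 = 0.705 mol
  O: 45.1/16.0 = 2.819 mol
Divide by smallest (0.705):
  Na: 1.409/0.705 = 2.0
  S: 0.705/0.705 = 1.0
  O: 2.819/0.705 = 4.0
Empirical formula: Na2SO4

Na2SO4


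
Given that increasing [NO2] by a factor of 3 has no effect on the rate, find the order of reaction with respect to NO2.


rate ∝ [NO2]^n
rate ∝ [NO2]^0
Order in NO2: 0

0


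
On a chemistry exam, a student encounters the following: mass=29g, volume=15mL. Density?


ρ = mass/volume
= 29/15
= 1.933 g/mL

1.933 g/mL


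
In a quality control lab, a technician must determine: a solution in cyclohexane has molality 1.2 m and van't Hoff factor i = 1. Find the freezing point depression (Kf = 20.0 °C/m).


ΔTf = Kf × m × i
= 20.0 × 1.2 × 1
= 24.0 °C

24.0 °C


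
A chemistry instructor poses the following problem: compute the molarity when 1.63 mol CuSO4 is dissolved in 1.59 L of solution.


M = n/V = 1.63/1.59 = 1.025 mol/L

1.025 M


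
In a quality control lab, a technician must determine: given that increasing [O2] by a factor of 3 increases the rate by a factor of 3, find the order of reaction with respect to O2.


rate ∝ [O2]^n
3^n = 3 → n = 1
Order in O2: 1

1


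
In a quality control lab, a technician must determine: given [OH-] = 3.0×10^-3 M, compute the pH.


pOH = -log10([OH-]) = -log10(3.0×10^-3)
= 3 - log10(3.0) = 2.52
pH = 14 - pOH = 14 - 2.52 = 11.48

11.48


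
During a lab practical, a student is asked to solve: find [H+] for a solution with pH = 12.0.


[H+] = 10^(-pH) = 10^(-12.0)
= 1.0×10^-12 M

1.0×10^-12 M


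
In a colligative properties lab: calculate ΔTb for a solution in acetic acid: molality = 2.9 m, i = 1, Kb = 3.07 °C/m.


ΔTb = Kb × m × i
= 3.07 × 2.9 × 1
= 8.903 °C

8.903 °C


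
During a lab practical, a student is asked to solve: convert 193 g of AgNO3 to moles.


M(AgNO3) = 169.88 g/mol
n = mass/M = 193/169.88 = 1.1361 mol

1.1361 mol


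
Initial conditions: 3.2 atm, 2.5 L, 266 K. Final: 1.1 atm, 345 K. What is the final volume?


P1V1/T1 = P2V2/T2
V2 = P1V1T2/(T1P2)
= 3.2×2.5×345/(266×1.1)
= 9.433 L

9.433 L


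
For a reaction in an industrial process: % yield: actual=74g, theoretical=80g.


% yield = actual/theoretical × 100
= 74/80 × 100
= 92.5%

92.5%


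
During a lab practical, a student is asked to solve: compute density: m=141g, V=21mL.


ρ = mass/volume
= 141/21
= 6.714 g/mL

6.714 g/mL


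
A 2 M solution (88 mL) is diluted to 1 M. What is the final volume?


C1V1 = C2V2
2 × 88 = 1 × V2
V2 = 176/1 = 176.0 mL

176.0 mL


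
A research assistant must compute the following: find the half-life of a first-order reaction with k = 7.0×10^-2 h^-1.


t½ = ln2/k = 0.693147/(7.0×10^-2 h^-1)
= 9.902 h

9.902 h


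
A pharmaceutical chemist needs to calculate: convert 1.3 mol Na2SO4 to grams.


M(Na2SO4) = 142.05 g/mol
mass = n × M = 1.3 × 142.05 = 184.67 g

184.67 g


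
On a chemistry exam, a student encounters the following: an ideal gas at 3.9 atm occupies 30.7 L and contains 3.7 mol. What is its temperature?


PV = nRT  (R = 0.08206 L·atm/(mol·K))
T = PV/(nR) = 3.9×30.7/(3.7×0.08206)
= 119.73/0.303622
= 394.34 K

394.34 K


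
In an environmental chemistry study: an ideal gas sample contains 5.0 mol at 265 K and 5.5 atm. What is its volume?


PV = nRT  (R = 0.08206 L·atm/(mol·K))
V = nRT/P = 5.0×0.08206×265/5.5
= 19.769 L

19.769 L


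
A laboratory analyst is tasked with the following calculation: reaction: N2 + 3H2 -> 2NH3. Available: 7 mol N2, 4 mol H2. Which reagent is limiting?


Mole ratio available / coefficient:
  N2: 7/1 = 7.000
  H2: 4/3 = 1.333
Smaller ratio is limiting.

H2


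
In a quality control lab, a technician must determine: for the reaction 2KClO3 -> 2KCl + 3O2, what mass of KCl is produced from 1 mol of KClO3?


Mole ratio KCl:KClO3 = 2:2
n(KCl) = 1 × 2/2 = 1.000 mol
mass = 1.000 × 74.55 = 74.55 g

74.55 g


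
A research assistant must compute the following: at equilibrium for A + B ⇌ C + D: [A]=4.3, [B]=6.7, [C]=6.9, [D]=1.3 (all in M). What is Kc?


Kc = [C][D]/([A][B])
= (6.9^1 × 1.3^1)/(4.3^1 × 6.7^1)
= 8.97/28.81
= 0.3114

0.3114


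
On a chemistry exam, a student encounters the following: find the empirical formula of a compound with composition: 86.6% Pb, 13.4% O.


Assume 100 g sample. Moles of each element:
  Pb: 86.6/207.2 = 0.418 mol
  O: 13.4/16.0 = 0.838 mol
Divide by smallest (0.418):
  Pb: 0.418/0.418 = 1.0
  O: 0.838/0.418 = 2.0
Empirical formula: PbO2

PbO2


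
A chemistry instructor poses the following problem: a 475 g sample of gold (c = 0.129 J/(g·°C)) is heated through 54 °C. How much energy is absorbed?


q = mcΔT = 475 × 0.129 × 54
= 3308.85 J

3308.85 J


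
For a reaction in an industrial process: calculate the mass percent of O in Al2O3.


M(Al2O3) = 2×26.98 + 3×16.0 = 101.96 g/mol
Mass of O = 3 × 16.0 = 48.00 g/mol
% O = 48.00/101.96 × 100 = 47.08%

47.08%


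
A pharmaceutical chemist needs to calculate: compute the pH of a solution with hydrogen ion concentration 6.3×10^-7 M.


pH = -log10([H+]) = -log10(6.3×10^-7)
= 7 - log10(6.3)
= 7 - 0.8
= 6.2

6.2


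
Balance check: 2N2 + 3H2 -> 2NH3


Equation: 2N2 + 3H2 -> 2NH3
Check atoms: H: 6=6, N: 4≠2
Not balanced

No, not balanced


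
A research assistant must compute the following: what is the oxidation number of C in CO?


x + (-2) = 0, so x = +2
Oxidation number: +2

+2


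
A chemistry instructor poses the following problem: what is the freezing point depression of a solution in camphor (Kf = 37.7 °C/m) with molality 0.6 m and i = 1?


ΔTf = Kf × m × i
= 37.7 × 0.6 × 1
= 22.62 °C

22.62 °C


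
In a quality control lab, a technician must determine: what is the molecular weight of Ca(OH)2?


M(Ca(OH)2) = 1×40.08 + 2×16.0 + 2×1.008
= 40.08 + 32.0 + 2.02
= 74.1 g/mol

74.1 g/mol


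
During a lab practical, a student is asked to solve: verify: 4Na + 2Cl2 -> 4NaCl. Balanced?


Equation: 4Na + 2Cl2 -> 4NaCl
Check atoms: Cl: 4=4, Na: 4=4
Balanced

Yes, balanced


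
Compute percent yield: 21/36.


% yield = actual/theoretical × 100
= 21/36 × 100
= 58.33%

58.33%


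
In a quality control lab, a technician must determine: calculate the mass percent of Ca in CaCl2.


M(CaCl2) = 1×40.08 + 2×35.45 = 110.98 g/mol
Mass of Ca = 1 × 40.08 = 40.08 g/mol
% Ca = 40.08/110.98 × 100 = 36.11%

36.11%


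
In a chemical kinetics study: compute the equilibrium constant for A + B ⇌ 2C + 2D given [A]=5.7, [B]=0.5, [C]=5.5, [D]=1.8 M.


Kc = [C]^2[D]^2/([A][B])
= (5.5^2 × 1.8^2)/(5.7^1 × 0.5^1)
= 98.01/2.85
= 34.39

34.39


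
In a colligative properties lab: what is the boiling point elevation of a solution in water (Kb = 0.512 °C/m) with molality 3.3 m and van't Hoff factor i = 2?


ΔTb = Kb × m × i
= 0.512 × 3.3 × 2
= 3.3792 °C

3.3792 °C


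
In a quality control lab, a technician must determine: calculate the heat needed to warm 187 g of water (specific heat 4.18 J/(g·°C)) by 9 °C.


q = mcΔT = 187 × 4.18 × 9
= 7034.94 J

7034.94 J


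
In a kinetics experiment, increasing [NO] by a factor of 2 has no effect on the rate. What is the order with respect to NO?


rate ∝ [NO]^n
rate ∝ [NO]^0
Order in NO: 0

0


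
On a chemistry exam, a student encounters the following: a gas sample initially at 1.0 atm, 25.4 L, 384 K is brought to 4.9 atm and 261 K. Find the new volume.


P1V1/T1 = P2V2/T2
V2 = P1V1T2/(T1P2)
= 1.0×25.4×261/(384×4.9)
= 3.523 L

3.523 L


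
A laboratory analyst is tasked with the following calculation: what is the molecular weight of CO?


M(CO) = 1×12.01 + 1×16.0
= 12.01 + 16.0
= 28.01 g/mol

28.01 g/mol


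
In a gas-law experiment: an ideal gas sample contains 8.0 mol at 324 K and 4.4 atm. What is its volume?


PV = nRT  (R = 0.08206 L·atm/(mol·K))
V = nRT/P = 8.0×0.08206×324/4.4
= 48.341 L

48.341 L


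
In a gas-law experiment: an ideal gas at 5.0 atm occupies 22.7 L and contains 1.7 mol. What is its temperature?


PV = nRT  (R = 0.08206 L·atm/(mol·K))
T = PV/(nR) = 5.0×22.7/(1.7×0.08206)
= 113.50/0.139502
= 813.61 K

813.61 K


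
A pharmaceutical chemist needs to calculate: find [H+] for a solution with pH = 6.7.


[H+] = 10^(-pH) = 10^(-6.7)
= 2.0×10^-7 M

2.0×10^-7 M


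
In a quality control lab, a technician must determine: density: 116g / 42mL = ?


ρ = mass/volume
= 116/42
= 2.762 g/mL

2.762 g/mL


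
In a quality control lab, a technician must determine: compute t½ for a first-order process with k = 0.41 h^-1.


t½ = ln2/k = 0.693147/(0.41 h^-1)
= 1.691 h

1.691 h


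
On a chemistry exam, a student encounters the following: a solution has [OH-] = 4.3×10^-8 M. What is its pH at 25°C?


pOH = -log10([OH-]) = -log10(4.3×10^-8)
= 8 - log10(4.3) = 7.37
pH = 14 - pOH = 14 - 7.37 = 6.63

6.63


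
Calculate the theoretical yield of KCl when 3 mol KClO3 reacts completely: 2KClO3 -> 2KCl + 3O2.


Mole ratio KCl:KClO3 = 2:2
n(KCl) = 3 × 2/2 = 3.000 mol
mass = 3.000 × 74.55 = 223.65 g

223.65 g


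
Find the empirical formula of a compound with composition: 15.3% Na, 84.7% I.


Assume 100 g sample. Moles of each element:
  Na: 15.3/22.99 = 0.666 mol
  I: 84.7/126.9 = 0.667 mol
Divide by smallest (0.666):
  Na: 0.666/0.666 = 1.0
  I: 0.667/0.666 = 1.0
Empirical formula: NaI

NaI


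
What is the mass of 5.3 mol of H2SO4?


M(H2SO4) = 98.09 g/mol
mass = n × M = 5.3 × 98.09 = 519.88 g

519.88 g


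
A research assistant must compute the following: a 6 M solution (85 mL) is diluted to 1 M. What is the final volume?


C1V1 = C2V2
6 × 85 = 1 × V2
V2 = 510/1 = 510.0 mL

510.0 mL


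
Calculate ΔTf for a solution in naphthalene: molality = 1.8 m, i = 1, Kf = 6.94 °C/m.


ΔTf = Kf × m × i
= 6.94 × 1.8 × 1
= 12.492 °C

12.492 °C


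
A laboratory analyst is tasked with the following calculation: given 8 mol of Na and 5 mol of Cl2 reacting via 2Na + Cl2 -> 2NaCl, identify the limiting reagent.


Mole ratio available / coefficient:
  Na: 8/2 = 4.000
  Cl2: 5/1 = 5.000
Smaller ratio is limiting.

Na


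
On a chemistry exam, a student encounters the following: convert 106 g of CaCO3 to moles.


M(CaCO3) = 100.09 g/mol
n = mass/M = 106/100.09 = 1.059 mol

1.059 mol


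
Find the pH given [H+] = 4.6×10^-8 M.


pH = -log10([H+]) = -log10(4.6×10^-8)
= 8 - log10(4.6)
= 8 - 0.66
= 7.34

7.34


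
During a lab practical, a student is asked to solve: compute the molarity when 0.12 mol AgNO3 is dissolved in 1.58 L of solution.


M = n/V = 0.12/1.58 = 0.076 mol/L

0.076 M


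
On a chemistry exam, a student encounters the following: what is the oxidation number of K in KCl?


Group 1 metal: +1
Oxidation number: +1

+1


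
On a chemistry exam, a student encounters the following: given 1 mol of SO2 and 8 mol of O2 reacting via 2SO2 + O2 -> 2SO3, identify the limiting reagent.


Mole ratio available / coefficient:
  SO2: 1/2 = 0.500
  O2: 8/1 = 8.000
Smaller ratio is limiting.

SO2


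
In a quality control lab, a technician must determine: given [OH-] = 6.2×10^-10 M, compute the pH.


pOH = -log10([OH-]) = -log10(6.2×10^-10)
= 10 - log10(6.2) = 9.21
pH = 14 - pOH = 14 - 9.21 = 4.79

4.79


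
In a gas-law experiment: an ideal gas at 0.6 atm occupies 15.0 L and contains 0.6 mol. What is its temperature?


PV = nRT  (R = 0.08206 L·atm/(mol·K))
T = PV/(nR) = 0.6×15.0/(0.6×0.08206)
= 9.00/0.049236
= 182.79 K

182.79 K


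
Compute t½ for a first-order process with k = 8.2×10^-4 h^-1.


t½ = ln2/k = 0.693147/(8.2×10^-4 h^-1)
= 845.3 h

845.3 h


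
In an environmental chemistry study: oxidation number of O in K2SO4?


O is usually -2
Oxidation number: -2

-2


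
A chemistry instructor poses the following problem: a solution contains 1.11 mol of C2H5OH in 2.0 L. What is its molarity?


M = n/V = 1.11/2.0 = 0.555 mol/L

0.555 M


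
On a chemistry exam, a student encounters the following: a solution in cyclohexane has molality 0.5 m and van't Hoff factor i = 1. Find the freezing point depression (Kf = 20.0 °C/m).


ΔTf = Kf × m × i
= 20.0 × 0.5 × 1
= 10.0 °C

10.0 °C


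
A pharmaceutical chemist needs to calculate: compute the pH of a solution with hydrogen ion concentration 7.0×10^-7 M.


pH = -log10([H+]) = -log10(7.0×10^-7)
= 7 - log10(7.0)
= 7 - 0.85
= 6.15

6.15


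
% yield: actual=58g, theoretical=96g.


% yield = actual/theoretical × 100
= 58/96 × 100
= 60.42%

60.42%


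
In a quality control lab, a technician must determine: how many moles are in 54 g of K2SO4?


M(K2SO4) = 174.27 g/mol
n = mass/M = 54/174.27 = 0.3099 mol

0.3099 mol


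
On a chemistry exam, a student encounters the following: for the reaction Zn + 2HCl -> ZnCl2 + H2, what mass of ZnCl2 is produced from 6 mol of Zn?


Mole ratio ZnCl2:Zn = 1:1
n(ZnCl2) = 6 × 1/1 = 6.000 mol
mass = 6.000 × 136.28 = 817.68 g

817.68 g


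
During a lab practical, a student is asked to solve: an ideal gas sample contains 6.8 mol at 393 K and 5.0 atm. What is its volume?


PV = nRT  (R = 0.08206 L·atm/(mol·K))
V = nRT/P = 6.8×0.08206×393/5.0
= 43.859 L

43.859 L


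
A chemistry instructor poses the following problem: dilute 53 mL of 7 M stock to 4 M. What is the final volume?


C1V1 = C2V2
7 × 53 = 4 × V2
V2 = 371/4 = 92.75 mL

92.75 mL


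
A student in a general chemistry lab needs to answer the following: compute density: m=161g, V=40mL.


ρ = mass/volume
= 161/40
= 4.025 g/mL

4.025 g/mL


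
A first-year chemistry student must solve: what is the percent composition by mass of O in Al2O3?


M(Al2O3) = 2×26.98 + 3×16.0 = 101.96 g/mol
Mass of O = 3 × 16.0 = 48.00 g/mol
% O = 48.00/101.96 × 100 = 47.08%

47.08%


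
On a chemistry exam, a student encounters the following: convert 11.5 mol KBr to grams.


M(KBr) = 119.0 g/mol
mass = n × M = 11.5 × 119.0 = 1368.50 g

1368.50 g


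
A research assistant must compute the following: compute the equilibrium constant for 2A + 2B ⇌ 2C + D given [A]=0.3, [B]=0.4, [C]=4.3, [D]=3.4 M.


Kc = [C]^2[D]/([A]^2[B]^2)
= (4.3^2 × 3.4^1)/(0.3^2 × 0.4^2)
= 62.866/0.0144
= 4366

4366


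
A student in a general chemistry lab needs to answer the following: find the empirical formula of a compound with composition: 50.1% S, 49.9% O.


Assume 100 g sample. Moles of each element:
  S: 50.1/32.07 = 1.562 mol
  O: 49.9/16.0 = 3.119 mol
Divide by smallest (1.562):
  S: 1.562/1.562 = 1.0
  O: 3.119/1.562 = 2.0
Empirical formula: SO2

SO2


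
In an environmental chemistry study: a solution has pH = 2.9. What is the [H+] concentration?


[H+] = 10^(-pH) = 10^(-2.9)
= 1.26×10^-3 M

1.26×10^-3 M


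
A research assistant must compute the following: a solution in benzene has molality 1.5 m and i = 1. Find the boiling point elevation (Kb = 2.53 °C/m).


ΔTb = Kb × m × i
= 2.53 × 1.5 × 1
= 3.795 °C

3.795 °C


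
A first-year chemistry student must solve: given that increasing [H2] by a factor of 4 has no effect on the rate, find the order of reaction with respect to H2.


rate ∝ [H2]^n
rate ∝ [H2]^0
Order in H2: 0

0


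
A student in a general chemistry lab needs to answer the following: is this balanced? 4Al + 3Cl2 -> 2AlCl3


Equation: 4Al + 3Cl2 -> 2AlCl3
Check atoms: Al: 4≠2, Cl: 6=6
Not balanced

No, not balanced


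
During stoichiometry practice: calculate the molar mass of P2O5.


M(P2O5) = 2×30.97 + 5×16.0
= 61.94 + 80.0
= 141.94 g/mol

141.94 g/mol


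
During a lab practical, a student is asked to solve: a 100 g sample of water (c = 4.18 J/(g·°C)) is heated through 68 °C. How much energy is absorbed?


q = mcΔT = 100 × 4.18 × 68
= 28424.00 J

28424.00 J


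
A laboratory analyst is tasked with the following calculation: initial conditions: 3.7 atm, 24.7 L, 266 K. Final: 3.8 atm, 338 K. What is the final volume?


P1V1/T1 = P2V2/T2
V2 = P1V1T2/(T1P2)
= 3.7×24.7×338/(266×3.8)
= 30.56 L

30.56 L


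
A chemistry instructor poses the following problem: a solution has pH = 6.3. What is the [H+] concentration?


[H+] = 10^(-pH) = 10^(-6.3)
= 5.01×10^-7 M

5.01×10^-7 M


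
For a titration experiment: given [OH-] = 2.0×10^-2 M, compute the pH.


pOH = -log10([OH-]) = -log10(2.0×10^-2)
= 2 - log10(2.0) = 1.7
pH = 14 - pOH = 14 - 1.7 = 12.3

12.3


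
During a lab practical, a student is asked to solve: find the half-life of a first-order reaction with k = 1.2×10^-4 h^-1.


t½ = ln2/k = 0.693147/(1.2×10^-4 h^-1)
= 5776 h

5776 h


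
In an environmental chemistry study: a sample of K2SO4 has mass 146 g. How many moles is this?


M(K2SO4) = 174.27 g/mol
n = mass/M = 146/174.27 = 0.8378 mol

0.8378 mol


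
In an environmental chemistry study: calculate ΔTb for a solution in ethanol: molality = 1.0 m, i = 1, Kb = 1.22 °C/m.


ΔTb = Kb × m × i
= 1.22 × 1.0 × 1
= 1.22 °C

1.22 °C


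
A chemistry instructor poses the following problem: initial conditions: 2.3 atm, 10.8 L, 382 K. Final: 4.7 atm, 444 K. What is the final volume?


P1V1/T1 = P2V2/T2
V2 = P1V1T2/(T1P2)
= 2.3×10.8×444/(382×4.7)
= 6.143 L

6.143 L


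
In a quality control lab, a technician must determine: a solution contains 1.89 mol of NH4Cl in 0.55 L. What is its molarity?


M = n/V = 1.89/0.55 = 3.436 mol/L

3.436 M


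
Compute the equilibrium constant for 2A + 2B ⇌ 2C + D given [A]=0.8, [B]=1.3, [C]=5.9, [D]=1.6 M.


Kc = [C]^2[D]/([A]^2[B]^2)
= (5.9^2 × 1.6^1)/(0.8^2 × 1.3^2)
= 55.696/1.0816
= 51.49

51.49


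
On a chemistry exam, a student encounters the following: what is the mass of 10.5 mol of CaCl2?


M(CaCl2) = 110.98 g/mol
mass = n × M = 10.5 × 110.98 = 1165.29 g

1165.29 g


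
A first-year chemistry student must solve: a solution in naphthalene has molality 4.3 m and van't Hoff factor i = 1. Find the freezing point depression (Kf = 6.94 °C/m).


ΔTf = Kf × m × i
= 6.94 × 4.3 × 1
= 29.842 °C

29.842 °C


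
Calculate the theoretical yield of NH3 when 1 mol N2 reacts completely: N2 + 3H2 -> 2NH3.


Mole ratio NH3:N2 = 2:1
n(NH3) = 1 × 2/1 = 2.000 mol
mass = 2.000 × 17.03 = 34.06 g

34.06 g


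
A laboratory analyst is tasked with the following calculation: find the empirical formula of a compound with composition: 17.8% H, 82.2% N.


Assume 100 g sample. Moles of each element:
  H: 17.8/1.008 = 17.659 mol
  N: 82.2/14.01 = 5.867 mol
Divide by smallest (5.867):
  H: 17.659/5.867 = 3.01
  N: 5.867/5.867 = 1.0
Empirical formula: NH3

NH3


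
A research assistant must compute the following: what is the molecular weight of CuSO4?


M(CuSO4) = 1×63.55 + 1×32.07 + 4×16.0
= 63.55 + 32.07 + 64.0
= 159.62 g/mol

159.62 g/mol


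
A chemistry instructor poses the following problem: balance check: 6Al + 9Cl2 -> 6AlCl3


Equation: 6Al + 9Cl2 -> 6AlCl3
Check atoms: Al: 6=6, Cl: 18=18
Balanced

Yes, balanced


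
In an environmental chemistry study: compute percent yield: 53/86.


% yield = actual/theoretical × 100
= 53/86 × 100
= 61.63%

61.63%
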